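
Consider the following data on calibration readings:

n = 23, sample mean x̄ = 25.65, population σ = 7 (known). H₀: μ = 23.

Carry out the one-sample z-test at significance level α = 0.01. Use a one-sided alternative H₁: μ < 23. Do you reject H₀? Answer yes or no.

SE = σ/√n = 7/√23 = 1.4596
z = (x̄−μ₀)/SE = (25.65−23)/1.4596 = 1.8156
p-value (one-sided, H₁ less) = 0.96528
At α=0.01: p ≥ α → fail to reject H₀

reject H₀: no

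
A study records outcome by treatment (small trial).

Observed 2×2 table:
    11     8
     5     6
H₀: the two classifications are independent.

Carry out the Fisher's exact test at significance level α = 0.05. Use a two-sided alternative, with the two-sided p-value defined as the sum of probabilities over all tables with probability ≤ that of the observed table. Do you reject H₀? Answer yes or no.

Margins: r₁=19, r₂=11, c₁=16, c₂=14, n=30
p_obs = C(19,11)·C(11,5)/C(30,16); sum pmf over tables with pmf ≤ p_obs
p-value (two-sided) = 0.70652
At α=0.05: p ≥ α → fail to reject H₀

reject H₀: no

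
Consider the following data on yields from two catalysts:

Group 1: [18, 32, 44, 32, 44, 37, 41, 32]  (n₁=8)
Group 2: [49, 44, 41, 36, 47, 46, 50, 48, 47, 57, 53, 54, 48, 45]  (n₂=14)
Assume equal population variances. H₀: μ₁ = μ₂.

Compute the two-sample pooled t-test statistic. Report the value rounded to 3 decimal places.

test statistic = -4.239

x̄₁=35.000, s₁=8.602, n₁=8
x̄₂=47.500, s₂=5.317, n₂=14
s_p² = [7·8.602² + 13·5.317²]/20 = 44.2750
SE = √(s_p²·(1/8+1/14)) = 2.9490
t = (35.000−47.500)/2.9490 = -4.2387
df = 20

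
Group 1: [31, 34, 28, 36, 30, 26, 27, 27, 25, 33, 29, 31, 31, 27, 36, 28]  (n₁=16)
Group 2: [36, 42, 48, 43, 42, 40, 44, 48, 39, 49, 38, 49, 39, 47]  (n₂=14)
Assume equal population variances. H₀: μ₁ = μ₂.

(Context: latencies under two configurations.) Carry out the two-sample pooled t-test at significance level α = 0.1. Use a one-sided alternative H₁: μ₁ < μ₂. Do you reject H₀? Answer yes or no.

reject H₀: yes

x̄₁=29.938, s₁=3.435, n₁=16
x̄₂=43.143, s₂=4.435, n₂=14
s_p² = [15·3.435² + 13·4.435²]/28 = 15.4518
SE = √(s_p²·(1/16+1/14)) = 1.4386
t = (29.938−43.143)/1.4386 = -9.1796
df = 28
p-value (one-sided, H₁ less) = 0.00000
At α=0.1: p < α → reject H₀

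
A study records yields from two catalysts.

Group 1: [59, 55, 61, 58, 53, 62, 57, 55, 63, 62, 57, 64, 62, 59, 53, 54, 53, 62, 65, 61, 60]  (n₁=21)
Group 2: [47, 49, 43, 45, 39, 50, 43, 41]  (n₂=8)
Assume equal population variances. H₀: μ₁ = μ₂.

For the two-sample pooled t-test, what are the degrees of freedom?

df = n₁ + n₂ − 2 = 21 + 8 − 2 = 27

degrees of freedom = 27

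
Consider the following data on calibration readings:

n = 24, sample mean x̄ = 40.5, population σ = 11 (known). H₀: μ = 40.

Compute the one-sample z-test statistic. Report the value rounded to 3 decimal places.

test statistic = 0.223

SE = σ/√n = 11/√24 = 2.2454
z = (x̄−μ₀)/SE = (40.5−40)/2.2454 = 0.2227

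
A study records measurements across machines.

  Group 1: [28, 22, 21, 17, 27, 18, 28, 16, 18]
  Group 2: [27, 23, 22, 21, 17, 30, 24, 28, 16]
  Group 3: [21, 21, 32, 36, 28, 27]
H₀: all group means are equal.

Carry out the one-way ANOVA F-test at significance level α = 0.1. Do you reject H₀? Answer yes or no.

Group means [21.67, 23.11, 27.50], grand mean 23.667
SSB = Σnᵢ(x̄ᵢ−x̄)² = 126.944; SSW = ΣΣ(x−x̄ᵢ)² = 548.389
MSB = 126.944/2 = 63.4722; MSW = 548.389/21 = 26.1138
F = MSB/MSW = 2.4306
df = (2, 21)
p-value (upper-tail) = 0.11233
At α=0.1: p ≥ α → fail to reject H₀

reject H₀: no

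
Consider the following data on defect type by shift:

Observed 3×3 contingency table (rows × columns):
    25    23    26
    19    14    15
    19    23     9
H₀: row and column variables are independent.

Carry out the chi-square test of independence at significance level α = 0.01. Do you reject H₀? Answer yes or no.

reject H₀: no

Row totals [74, 48, 51], col totals [63, 60, 50], n=173
χ² = (25−26.95)²/26.95 + (23−25.66)²/25.66 + (26−21.39)²/21.39 + (19−17.48)²/17.48 + (14−16.65)²/16.65 + (15−13.87)²/13.87 + (19−18.57)²/18.57 + (23−17.69)²/17.69 + (9−14.74)²/14.74 = 5.8976
df = 4
p-value (upper-tail) = 0.20693
At α=0.01: p ≥ α → fail to reject H₀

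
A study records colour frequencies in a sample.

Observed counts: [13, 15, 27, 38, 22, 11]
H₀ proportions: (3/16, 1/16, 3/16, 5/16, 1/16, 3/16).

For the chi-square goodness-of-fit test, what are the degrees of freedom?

df = k − 1 = 6 − 1 = 5

degrees of freedom = 5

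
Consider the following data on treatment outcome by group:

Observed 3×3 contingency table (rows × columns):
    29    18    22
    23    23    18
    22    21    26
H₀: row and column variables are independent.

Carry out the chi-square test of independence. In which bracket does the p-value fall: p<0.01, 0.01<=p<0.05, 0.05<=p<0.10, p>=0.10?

Row totals [69, 64, 69], col totals [74, 62, 66], n=202
χ² = (29−25.28)²/25.28 + (18−21.18)²/21.18 + (22−22.54)²/22.54 + (23−23.45)²/23.45 + (23−19.64)²/19.64 + (18−20.91)²/20.91 + (22−25.28)²/25.28 + (21−21.18)²/21.18 + (26−22.54)²/22.54 = 2.9816
df = 4
p-value (upper-tail) = 0.56091
→ bracket: p>=0.10

p-value bracket: p>=0.10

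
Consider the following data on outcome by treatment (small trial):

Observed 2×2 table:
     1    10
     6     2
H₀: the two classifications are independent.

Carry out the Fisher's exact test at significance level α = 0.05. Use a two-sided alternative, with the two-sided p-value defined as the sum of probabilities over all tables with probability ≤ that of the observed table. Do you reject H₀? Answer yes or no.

Margins: r₁=11, r₂=8, c₁=7, c₂=12, n=19
p_obs = C(11,1)·C(8,6)/C(19,7); sum pmf over tables with pmf ≤ p_obs
p-value (two-sided) = 0.00627
At α=0.05: p < α → reject H₀

reject H₀: yes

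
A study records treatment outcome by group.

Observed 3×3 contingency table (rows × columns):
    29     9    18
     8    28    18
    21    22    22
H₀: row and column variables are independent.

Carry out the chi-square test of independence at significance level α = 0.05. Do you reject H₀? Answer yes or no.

Row totals [56, 54, 65], col totals [58, 59, 58], n=175
χ² = (29−18.56)²/18.56 + (9−18.88)²/18.88 + (18−18.56)²/18.56 + (8−17.90)²/17.90 + (28−18.21)²/18.21 + (18−17.90)²/17.90 + (21−21.54)²/21.54 + (22−21.91)²/21.91 + (22−21.54)²/21.54 = 21.8262
df = 4
p-value (upper-tail) = 0.00022
At α=0.05: p < α → reject H₀

reject H₀: yes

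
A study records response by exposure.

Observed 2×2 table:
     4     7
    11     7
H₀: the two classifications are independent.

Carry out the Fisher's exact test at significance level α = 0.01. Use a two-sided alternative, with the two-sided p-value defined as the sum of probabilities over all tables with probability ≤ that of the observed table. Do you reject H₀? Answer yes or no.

reject H₀: no

Margins: r₁=11, r₂=18, c₁=15, c₂=14, n=29
p_obs = C(11,4)·C(18,11)/C(29,15); sum pmf over tables with pmf ≤ p_obs
p-value (two-sided) = 0.26354
At α=0.01: p ≥ α → fail to reject H₀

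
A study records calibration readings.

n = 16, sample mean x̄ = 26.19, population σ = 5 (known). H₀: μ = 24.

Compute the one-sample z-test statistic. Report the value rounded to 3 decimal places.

SE = σ/√n = 5/√16 = 1.2500
z = (x̄−μ₀)/SE = (26.19−24)/1.2500 = 1.7520

test statistic = 1.752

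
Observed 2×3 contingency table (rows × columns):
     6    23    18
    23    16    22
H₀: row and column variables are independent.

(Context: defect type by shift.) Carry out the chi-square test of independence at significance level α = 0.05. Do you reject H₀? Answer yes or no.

Row totals [47, 61], col totals [29, 39, 40], n=108
χ² = (6−12.62)²/12.62 + (23−16.97)²/16.97 + (18−17.41)²/17.41 + (23−16.38)²/16.38 + (16−22.03)²/22.03 + (22−22.59)²/22.59 = 9.9747
df = 2
p-value (upper-tail) = 0.00682
At α=0.05: p < α → reject H₀

reject H₀: yes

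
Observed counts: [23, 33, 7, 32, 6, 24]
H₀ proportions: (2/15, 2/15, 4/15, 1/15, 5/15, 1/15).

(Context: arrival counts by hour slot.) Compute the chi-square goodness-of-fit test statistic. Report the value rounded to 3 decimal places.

n = 125; E_i = n·p_i = [16.67, 16.67, 33.33, 8.33, 41.67, 8.33]
χ² = (23−16.67)²/16.67 + (33−16.67)²/16.67 + (7−33.33)²/33.33 + (32−8.33)²/8.33 + (6−41.67)²/41.67 + (24−8.33)²/8.33 = 166.4140
df = 5

test statistic = 166.414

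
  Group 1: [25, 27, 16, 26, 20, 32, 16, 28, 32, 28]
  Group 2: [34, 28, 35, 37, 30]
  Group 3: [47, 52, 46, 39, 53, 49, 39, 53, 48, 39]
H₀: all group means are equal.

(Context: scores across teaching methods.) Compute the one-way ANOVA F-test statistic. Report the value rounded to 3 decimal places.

Group means [25.00, 32.80, 46.50], grand mean 35.160
SSB = Σnᵢ(x̄ᵢ−x̄)² = 2346.060; SSW = ΣΣ(x−x̄ᵢ)² = 655.300
MSB = 2346.060/2 = 1173.0300; MSW = 655.300/22 = 29.7864
F = MSB/MSW = 39.3814
df = (2, 22)

test statistic = 39.381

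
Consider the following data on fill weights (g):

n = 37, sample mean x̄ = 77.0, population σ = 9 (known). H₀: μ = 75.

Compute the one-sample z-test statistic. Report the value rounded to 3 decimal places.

test statistic = 1.352

SE = σ/√n = 9/√37 = 1.4796
z = (x̄−μ₀)/SE = (77.0−75)/1.4796 = 1.3517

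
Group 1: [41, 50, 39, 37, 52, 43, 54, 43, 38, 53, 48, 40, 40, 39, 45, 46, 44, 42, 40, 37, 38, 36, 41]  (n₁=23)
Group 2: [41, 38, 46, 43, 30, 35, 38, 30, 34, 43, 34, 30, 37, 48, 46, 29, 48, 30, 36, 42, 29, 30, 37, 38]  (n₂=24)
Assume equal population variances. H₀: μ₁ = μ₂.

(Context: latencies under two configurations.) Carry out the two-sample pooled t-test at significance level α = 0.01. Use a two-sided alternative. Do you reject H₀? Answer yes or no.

reject H₀: yes

x̄₁=42.870, s₁=5.345, n₁=23
x̄₂=37.167, s₂=6.308, n₂=24
s_p² = [22·5.345² + 23·6.308²]/45 = 34.3098
SE = √(s_p²·(1/23+1/24)) = 1.7092
t = (42.870−37.167)/1.7092 = 3.3366
df = 45
p-value (two-sided) = 0.00171
At α=0.01: p < α → reject H₀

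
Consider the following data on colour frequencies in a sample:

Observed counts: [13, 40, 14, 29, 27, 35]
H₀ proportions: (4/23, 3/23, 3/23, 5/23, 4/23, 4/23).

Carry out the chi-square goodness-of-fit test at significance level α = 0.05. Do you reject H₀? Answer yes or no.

reject H₀: yes

n = 158; E_i = n·p_i = [27.48, 20.61, 20.61, 34.35, 27.48, 27.48]
χ² = (13−27.48)²/27.48 + (40−20.61)²/20.61 + (14−20.61)²/20.61 + (29−34.35)²/34.35 + (27−27.48)²/27.48 + (35−27.48)²/27.48 = 30.8936
df = 5
p-value (upper-tail) = 0.00001
At α=0.05: p < α → reject H₀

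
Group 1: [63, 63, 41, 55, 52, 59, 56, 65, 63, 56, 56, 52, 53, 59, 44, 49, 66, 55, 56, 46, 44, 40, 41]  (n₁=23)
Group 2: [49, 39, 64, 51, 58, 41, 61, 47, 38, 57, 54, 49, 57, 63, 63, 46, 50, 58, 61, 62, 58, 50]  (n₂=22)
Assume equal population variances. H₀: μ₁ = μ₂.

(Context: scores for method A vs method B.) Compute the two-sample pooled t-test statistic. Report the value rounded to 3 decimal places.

x̄₁=53.652, s₁=7.992, n₁=23
x̄₂=53.455, s₂=7.980, n₂=22
s_p² = [22·7.992² + 21·7.980²]/43 = 63.7831
SE = √(s_p²·(1/23+1/22)) = 2.3817
t = (53.652−53.455)/2.3817 = 0.0830
df = 43

test statistic = 0.083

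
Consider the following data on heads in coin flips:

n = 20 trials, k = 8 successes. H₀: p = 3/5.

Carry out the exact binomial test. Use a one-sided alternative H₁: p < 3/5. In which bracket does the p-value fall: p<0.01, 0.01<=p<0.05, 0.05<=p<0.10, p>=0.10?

p-value bracket: 0.05<=p<0.10

Exact binomial: n=20, k=8, p₀=3/5=0.6000
P(X≤8) from Σ C(n,i)·p₀^i·(1−p₀)^(n−i)
p-value (one-sided, H₁ less) = 0.05653
→ bracket: 0.05<=p<0.10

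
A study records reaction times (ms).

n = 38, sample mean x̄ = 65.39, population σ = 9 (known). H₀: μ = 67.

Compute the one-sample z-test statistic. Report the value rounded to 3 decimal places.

test statistic = -1.103

SE = σ/√n = 9/√38 = 1.4600
z = (x̄−μ₀)/SE = (65.39−67)/1.4600 = -1.1027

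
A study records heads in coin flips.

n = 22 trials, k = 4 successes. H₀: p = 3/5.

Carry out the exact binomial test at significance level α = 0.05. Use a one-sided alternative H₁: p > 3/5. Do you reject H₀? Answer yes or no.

Exact binomial: n=22, k=4, p₀=3/5=0.6000
P(X≥4) from Σ C(n,i)·p₀^i·(1−p₀)^(n−i)
p-value (one-sided, H₁ greater) = 0.99999
At α=0.05: p ≥ α → fail to reject H₀

reject H₀: no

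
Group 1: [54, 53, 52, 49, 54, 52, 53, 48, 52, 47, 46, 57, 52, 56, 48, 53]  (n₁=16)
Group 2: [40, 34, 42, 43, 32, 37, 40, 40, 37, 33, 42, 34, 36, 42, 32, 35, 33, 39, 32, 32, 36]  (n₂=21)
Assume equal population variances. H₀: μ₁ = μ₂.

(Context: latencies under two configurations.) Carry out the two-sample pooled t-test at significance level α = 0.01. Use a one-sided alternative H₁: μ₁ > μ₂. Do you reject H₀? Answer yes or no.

x̄₁=51.625, s₁=3.181, n₁=16
x̄₂=36.714, s₂=3.849, n₂=21
s_p² = [15·3.181² + 20·3.849²]/35 = 12.8010
SE = √(s_p²·(1/16+1/21)) = 1.1873
t = (51.625−36.714)/1.1873 = 12.5587
df = 35
p-value (one-sided, H₁ greater) = 0.00000
At α=0.01: p < α → reject H₀

reject H₀: yes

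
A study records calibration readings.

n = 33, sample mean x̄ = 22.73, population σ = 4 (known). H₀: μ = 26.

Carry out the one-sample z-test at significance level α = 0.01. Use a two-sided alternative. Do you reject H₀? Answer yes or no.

reject H₀: yes

SE = σ/√n = 4/√33 = 0.6963
z = (x̄−μ₀)/SE = (22.73−26)/0.6963 = -4.6962
p-value (two-sided) = 0.00000
At α=0.01: p < α → reject H₀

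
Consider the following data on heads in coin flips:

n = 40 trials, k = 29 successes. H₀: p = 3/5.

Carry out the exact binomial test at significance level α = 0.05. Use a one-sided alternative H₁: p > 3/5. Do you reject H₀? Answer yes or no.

Exact binomial: n=40, k=29, p₀=3/5=0.6000
P(X≥29) from Σ C(n,i)·p₀^i·(1−p₀)^(n−i)
p-value (one-sided, H₁ greater) = 0.07095
At α=0.05: p ≥ α → fail to reject H₀

reject H₀: no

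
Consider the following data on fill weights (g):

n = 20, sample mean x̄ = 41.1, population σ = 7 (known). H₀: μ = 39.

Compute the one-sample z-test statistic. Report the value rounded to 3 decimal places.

SE = σ/√n = 7/√20 = 1.5652
z = (x̄−μ₀)/SE = (41.1−39)/1.5652 = 1.3416

test statistic = 1.342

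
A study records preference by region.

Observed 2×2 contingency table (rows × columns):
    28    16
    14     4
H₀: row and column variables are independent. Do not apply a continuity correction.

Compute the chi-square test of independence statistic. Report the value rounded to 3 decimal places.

test statistic = 1.169

Row totals [44, 18], col totals [42, 20], n=62
χ² = (28−29.81)²/29.81 + (16−14.19)²/14.19 + (14−12.19)²/12.19 + (4−5.81)²/5.81 = 1.1690
df = 1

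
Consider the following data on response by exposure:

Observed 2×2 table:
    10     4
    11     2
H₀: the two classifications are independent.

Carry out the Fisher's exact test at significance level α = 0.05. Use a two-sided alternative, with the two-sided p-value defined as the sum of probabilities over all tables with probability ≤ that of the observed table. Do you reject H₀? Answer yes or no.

Margins: r₁=14, r₂=13, c₁=21, c₂=6, n=27
p_obs = C(14,10)·C(13,11)/C(27,21); sum pmf over tables with pmf ≤ p_obs
p-value (two-sided) = 0.64831
At α=0.05: p ≥ α → fail to reject H₀

reject H₀: no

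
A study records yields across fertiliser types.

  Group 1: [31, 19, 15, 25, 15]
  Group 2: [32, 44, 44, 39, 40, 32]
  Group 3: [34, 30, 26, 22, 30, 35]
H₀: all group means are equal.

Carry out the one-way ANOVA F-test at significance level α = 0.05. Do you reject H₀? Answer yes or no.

Group means [21.00, 38.50, 29.50], grand mean 30.176
SSB = Σnᵢ(x̄ᵢ−x̄)² = 839.471; SSW = ΣΣ(x−x̄ᵢ)² = 459.000
MSB = 839.471/2 = 419.7353; MSW = 459.000/14 = 32.7857
F = MSB/MSW = 12.8024
df = (2, 14)
p-value (upper-tail) = 0.00069
At α=0.05: p < α → reject H₀

reject H₀: yes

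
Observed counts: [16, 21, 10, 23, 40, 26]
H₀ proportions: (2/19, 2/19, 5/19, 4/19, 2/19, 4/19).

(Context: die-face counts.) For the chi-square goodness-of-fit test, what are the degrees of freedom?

degrees of freedom = 5

df = k − 1 = 6 − 1 = 5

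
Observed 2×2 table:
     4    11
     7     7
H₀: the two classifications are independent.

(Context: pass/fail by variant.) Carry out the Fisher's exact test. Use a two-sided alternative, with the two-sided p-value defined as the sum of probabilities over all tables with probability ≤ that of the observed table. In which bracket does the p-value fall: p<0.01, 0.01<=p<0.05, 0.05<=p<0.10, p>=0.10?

Margins: r₁=15, r₂=14, c₁=11, c₂=18, n=29
p_obs = C(15,4)·C(14,7)/C(29,11); sum pmf over tables with pmf ≤ p_obs
p-value (two-sided) = 0.26354
→ bracket: p>=0.10

p-value bracket: p>=0.10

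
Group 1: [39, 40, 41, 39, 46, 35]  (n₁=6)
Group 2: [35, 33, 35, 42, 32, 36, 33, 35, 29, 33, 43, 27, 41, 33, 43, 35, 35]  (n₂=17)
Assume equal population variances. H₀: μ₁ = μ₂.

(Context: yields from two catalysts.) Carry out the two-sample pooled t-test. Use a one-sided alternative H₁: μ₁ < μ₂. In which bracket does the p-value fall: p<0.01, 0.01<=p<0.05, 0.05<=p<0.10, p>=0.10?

p-value bracket: p>=0.10

x̄₁=40.000, s₁=3.578, n₁=6
x̄₂=35.294, s₂=4.593, n₂=17
s_p² = [5·3.578² + 16·4.593²]/21 = 19.1204
SE = √(s_p²·(1/6+1/17)) = 2.0764
t = (40.000−35.294)/2.0764 = 2.2664
df = 21
p-value (one-sided, H₁ less) = 0.98294
→ bracket: p>=0.10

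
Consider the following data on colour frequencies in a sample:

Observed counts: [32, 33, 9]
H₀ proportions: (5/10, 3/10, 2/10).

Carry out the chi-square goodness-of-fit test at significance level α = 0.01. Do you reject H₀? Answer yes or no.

reject H₀: no

n = 74; E_i = n·p_i = [37.00, 22.20, 14.80]
χ² = (32−37.00)²/37.00 + (33−22.20)²/22.20 + (9−14.80)²/14.80 = 8.2027
df = 2
p-value (upper-tail) = 0.01655
At α=0.01: p ≥ α → fail to reject H₀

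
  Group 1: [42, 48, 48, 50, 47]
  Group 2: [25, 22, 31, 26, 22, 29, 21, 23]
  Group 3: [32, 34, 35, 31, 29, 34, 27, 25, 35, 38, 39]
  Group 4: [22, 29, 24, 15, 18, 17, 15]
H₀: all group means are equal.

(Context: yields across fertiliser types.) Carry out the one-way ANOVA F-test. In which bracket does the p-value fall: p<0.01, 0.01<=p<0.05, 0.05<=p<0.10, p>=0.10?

p-value bracket: p<0.01

Group means [47.00, 24.88, 32.64, 20.00], grand mean 30.097
SSB = Σnᵢ(x̄ᵢ−x̄)² = 2431.289; SSW = ΣΣ(x−x̄ᵢ)² = 481.420
MSB = 2431.289/3 = 810.4297; MSW = 481.420/27 = 17.8304
F = MSB/MSW = 45.4522
df = (3, 27)
p-value (upper-tail) = 0.00000
→ bracket: p<0.01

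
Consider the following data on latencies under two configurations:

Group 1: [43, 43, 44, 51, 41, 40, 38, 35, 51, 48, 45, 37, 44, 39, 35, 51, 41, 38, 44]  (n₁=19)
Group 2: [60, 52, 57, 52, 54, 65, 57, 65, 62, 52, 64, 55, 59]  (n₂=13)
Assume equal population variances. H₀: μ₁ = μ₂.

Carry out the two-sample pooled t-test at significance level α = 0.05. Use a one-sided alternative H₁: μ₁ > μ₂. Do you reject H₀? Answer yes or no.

x̄₁=42.526, s₁=5.092, n₁=19
x̄₂=58.000, s₂=4.916, n₂=13
s_p² = [18·5.092² + 12·4.916²]/30 = 25.2246
SE = √(s_p²·(1/19+1/13)) = 1.8077
t = (42.526−58.000)/1.8077 = -8.5596
df = 30
p-value (one-sided, H₁ greater) = 1.00000
At α=0.05: p ≥ α → fail to reject H₀

reject H₀: no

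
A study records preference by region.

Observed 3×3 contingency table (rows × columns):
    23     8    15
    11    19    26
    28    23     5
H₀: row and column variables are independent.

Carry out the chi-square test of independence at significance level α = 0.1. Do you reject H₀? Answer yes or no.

Row totals [46, 56, 56], col totals [62, 50, 46], n=158
χ² = (23−18.05)²/18.05 + (8−14.56)²/14.56 + (15−13.39)²/13.39 + (11−21.97)²/21.97 + (19−17.72)²/17.72 + (26−16.30)²/16.30 + (28−21.97)²/21.97 + (23−17.72)²/17.72 + (5−16.30)²/16.30 = 26.9048
df = 4
p-value (upper-tail) = 0.00002
At α=0.1: p < α → reject H₀

reject H₀: yes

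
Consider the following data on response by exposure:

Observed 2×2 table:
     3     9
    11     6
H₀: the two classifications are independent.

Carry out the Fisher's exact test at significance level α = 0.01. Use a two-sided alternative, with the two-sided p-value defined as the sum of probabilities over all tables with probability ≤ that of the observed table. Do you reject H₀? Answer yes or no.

Margins: r₁=12, r₂=17, c₁=14, c₂=15, n=29
p_obs = C(12,3)·C(17,11)/C(29,14); sum pmf over tables with pmf ≤ p_obs
p-value (two-sided) = 0.06043
At α=0.01: p ≥ α → fail to reject H₀

reject H₀: no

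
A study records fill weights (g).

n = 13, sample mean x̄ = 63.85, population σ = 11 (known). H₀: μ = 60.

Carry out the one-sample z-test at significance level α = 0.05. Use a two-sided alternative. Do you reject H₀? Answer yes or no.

reject H₀: no

SE = σ/√n = 11/√13 = 3.0509
z = (x̄−μ₀)/SE = (63.85−60)/3.0509 = 1.2619
p-value (two-sided) = 0.20697
At α=0.05: p ≥ α → fail to reject H₀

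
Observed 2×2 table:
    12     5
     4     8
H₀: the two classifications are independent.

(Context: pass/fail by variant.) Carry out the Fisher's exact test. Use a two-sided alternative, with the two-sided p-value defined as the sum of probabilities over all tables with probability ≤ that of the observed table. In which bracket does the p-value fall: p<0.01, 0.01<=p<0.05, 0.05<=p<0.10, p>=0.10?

p-value bracket: 0.05<=p<0.10

Margins: r₁=17, r₂=12, c₁=16, c₂=13, n=29
p_obs = C(17,12)·C(12,4)/C(29,16); sum pmf over tables with pmf ≤ p_obs
p-value (two-sided) = 0.06670
→ bracket: 0.05<=p<0.10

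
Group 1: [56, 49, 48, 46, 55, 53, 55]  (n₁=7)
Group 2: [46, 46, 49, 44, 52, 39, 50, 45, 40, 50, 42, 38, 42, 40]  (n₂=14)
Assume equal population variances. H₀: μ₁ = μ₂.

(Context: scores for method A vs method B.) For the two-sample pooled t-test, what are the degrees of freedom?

df = n₁ + n₂ − 2 = 7 + 14 − 2 = 19

degrees of freedom = 19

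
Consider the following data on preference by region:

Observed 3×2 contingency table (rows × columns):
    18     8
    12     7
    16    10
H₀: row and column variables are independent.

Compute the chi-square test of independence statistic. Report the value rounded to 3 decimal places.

test statistic = 0.367

Row totals [26, 19, 26], col totals [46, 25], n=71
χ² = (18−16.85)²/16.85 + (8−9.15)²/9.15 + (12−12.31)²/12.31 + (7−6.69)²/6.69 + (16−16.85)²/16.85 + (10−9.15)²/9.15 = 0.3674
df = 2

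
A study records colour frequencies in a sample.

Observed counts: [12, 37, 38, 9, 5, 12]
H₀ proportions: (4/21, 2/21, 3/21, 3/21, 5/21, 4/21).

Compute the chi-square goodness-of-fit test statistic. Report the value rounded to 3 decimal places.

n = 113; E_i = n·p_i = [21.52, 10.76, 16.14, 16.14, 26.90, 21.52]
χ² = (12−21.52)²/21.52 + (37−10.76)²/10.76 + (38−16.14)²/16.14 + (9−16.14)²/16.14 + (5−26.90)²/26.90 + (12−21.52)²/21.52 = 122.9867
df = 5

test statistic = 122.987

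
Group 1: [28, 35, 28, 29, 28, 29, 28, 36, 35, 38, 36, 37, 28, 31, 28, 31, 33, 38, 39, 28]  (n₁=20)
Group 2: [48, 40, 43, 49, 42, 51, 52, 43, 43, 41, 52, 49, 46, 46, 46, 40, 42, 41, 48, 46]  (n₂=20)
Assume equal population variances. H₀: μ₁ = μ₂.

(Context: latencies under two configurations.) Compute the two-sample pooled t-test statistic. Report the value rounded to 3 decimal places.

test statistic = -10.329

x̄₁=32.150, s₁=4.158, n₁=20
x̄₂=45.400, s₂=3.952, n₂=20
s_p² = [19·4.158² + 19·3.952²]/38 = 16.4566
SE = √(s_p²·(1/20+1/20)) = 1.2828
t = (32.150−45.400)/1.2828 = -10.3287
df = 38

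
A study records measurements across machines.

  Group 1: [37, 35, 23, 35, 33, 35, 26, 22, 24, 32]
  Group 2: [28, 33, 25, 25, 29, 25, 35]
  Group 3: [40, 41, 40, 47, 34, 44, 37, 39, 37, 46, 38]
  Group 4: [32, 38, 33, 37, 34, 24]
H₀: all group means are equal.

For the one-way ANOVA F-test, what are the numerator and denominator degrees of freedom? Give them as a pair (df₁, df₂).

k = 4 groups, N = 34 total
df = (k−1, N−k) = (4−1, 34−4) = (3, 30)

degrees of freedom = [3, 30]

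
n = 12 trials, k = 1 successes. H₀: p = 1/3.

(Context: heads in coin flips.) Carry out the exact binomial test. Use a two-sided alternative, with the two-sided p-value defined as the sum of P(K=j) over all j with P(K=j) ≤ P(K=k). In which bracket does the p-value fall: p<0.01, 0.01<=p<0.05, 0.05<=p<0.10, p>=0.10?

p-value bracket: 0.05<=p<0.10

Exact binomial: n=12, k=1, p₀=1/3=0.3333
P(X=j) = C(n,j)·p₀^j·(1−p₀)^(n−j); p = Σ P(X=j) over j with P(X=j) ≤ P(X=1)
p-value (two-sided) = 0.07271
→ bracket: 0.05<=p<0.10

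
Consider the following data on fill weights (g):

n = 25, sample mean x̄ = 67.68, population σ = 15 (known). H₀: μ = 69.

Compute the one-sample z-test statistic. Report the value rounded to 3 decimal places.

test statistic = -0.440

SE = σ/√n = 15/√25 = 3.0000
z = (x̄−μ₀)/SE = (67.68−69)/3.0000 = -0.4400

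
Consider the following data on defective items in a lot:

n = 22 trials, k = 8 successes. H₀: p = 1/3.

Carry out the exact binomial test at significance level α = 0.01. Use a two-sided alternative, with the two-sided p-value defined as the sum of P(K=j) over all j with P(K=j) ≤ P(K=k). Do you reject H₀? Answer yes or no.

reject H₀: no

Exact binomial: n=22, k=8, p₀=1/3=0.3333
P(X=j) = C(n,j)·p₀^j·(1−p₀)^(n−j); p = Σ P(X=j) over j with P(X=j) ≤ P(X=8)
p-value (two-sided) = 0.82192
At α=0.01: p ≥ α → fail to reject H₀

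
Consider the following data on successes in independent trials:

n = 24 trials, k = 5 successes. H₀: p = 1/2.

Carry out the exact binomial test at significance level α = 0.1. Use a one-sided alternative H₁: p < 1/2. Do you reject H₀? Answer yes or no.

reject H₀: yes

Exact binomial: n=24, k=5, p₀=1/2=0.5000
P(X≤5) from Σ C(n,i)·p₀^i·(1−p₀)^(n−i)
p-value (one-sided, H₁ less) = 0.00331
At α=0.1: p < α → reject H₀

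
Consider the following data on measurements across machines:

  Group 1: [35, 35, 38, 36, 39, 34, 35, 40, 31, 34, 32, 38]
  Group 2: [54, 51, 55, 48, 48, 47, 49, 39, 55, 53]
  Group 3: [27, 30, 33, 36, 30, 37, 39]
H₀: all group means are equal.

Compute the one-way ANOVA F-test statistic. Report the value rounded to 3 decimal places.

test statistic = 48.613

Group means [35.58, 49.90, 33.14], grand mean 39.931
SSB = Σnᵢ(x̄ᵢ−x̄)² = 1543.188; SSW = ΣΣ(x−x̄ᵢ)² = 412.674
MSB = 1543.188/2 = 771.5941; MSW = 412.674/26 = 15.8721
F = MSB/MSW = 48.6133
df = (2, 26)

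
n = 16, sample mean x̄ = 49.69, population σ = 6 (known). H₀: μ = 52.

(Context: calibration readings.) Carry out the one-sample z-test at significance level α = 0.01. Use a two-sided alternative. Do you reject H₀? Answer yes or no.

reject H₀: no

SE = σ/√n = 6/√16 = 1.5000
z = (x̄−μ₀)/SE = (49.69−52)/1.5000 = -1.5400
p-value (two-sided) = 0.12356
At α=0.01: p ≥ α → fail to reject H₀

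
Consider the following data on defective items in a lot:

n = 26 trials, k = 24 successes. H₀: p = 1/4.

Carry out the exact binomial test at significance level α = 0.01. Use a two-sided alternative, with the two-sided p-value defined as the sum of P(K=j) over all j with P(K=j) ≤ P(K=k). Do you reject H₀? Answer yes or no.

Exact binomial: n=26, k=24, p₀=1/4=0.2500
P(X=j) = C(n,j)·p₀^j·(1−p₀)^(n−j); p = Σ P(X=j) over j with P(X=j) ≤ P(X=24)
p-value (two-sided) = 0.00000
At α=0.01: p < α → reject H₀

reject H₀: yes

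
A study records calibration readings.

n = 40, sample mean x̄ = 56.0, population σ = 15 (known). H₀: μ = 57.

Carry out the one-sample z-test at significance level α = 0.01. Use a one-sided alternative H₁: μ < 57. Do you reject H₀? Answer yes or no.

reject H₀: no

SE = σ/√n = 15/√40 = 2.3717
z = (x̄−μ₀)/SE = (56.0−57)/2.3717 = -0.4216
p-value (one-sided, H₁ less) = 0.33664
At α=0.01: p ≥ α → fail to reject H₀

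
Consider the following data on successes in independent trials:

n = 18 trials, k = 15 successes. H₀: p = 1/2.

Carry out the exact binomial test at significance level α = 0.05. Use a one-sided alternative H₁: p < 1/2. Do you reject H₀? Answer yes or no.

reject H₀: no

Exact binomial: n=18, k=15, p₀=1/2=0.5000
P(X≤15) from Σ C(n,i)·p₀^i·(1−p₀)^(n−i)
p-value (one-sided, H₁ less) = 0.99934
At α=0.05: p ≥ α → fail to reject H₀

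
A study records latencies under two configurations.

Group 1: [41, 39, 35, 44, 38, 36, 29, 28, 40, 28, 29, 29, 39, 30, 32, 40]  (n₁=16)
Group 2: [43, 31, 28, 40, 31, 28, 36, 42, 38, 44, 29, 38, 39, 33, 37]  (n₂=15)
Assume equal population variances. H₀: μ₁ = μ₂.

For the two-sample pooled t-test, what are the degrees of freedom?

df = n₁ + n₂ − 2 = 16 + 15 − 2 = 29

degrees of freedom = 29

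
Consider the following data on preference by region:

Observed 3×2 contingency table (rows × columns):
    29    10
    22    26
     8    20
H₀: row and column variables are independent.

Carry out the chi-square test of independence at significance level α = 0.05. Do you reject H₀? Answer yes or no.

Row totals [39, 48, 28], col totals [59, 56], n=115
χ² = (29−20.01)²/20.01 + (10−18.99)²/18.99 + (22−24.63)²/24.63 + (26−23.37)²/23.37 + (8−14.37)²/14.37 + (20−13.63)²/13.63 = 14.6643
df = 2
p-value (upper-tail) = 0.00065
At α=0.05: p < α → reject H₀

reject H₀: yes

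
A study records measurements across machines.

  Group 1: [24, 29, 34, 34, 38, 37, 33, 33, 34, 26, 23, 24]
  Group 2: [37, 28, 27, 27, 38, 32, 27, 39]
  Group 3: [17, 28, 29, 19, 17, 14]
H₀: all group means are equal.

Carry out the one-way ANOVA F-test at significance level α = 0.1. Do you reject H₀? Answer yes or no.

Group means [30.75, 31.88, 20.67], grand mean 28.769
SSB = Σnᵢ(x̄ᵢ−x̄)² = 518.157; SSW = ΣΣ(x−x̄ᵢ)² = 708.458
MSB = 518.157/2 = 259.0785; MSW = 708.458/23 = 30.8025
F = MSB/MSW = 8.4109
df = (2, 23)
p-value (upper-tail) = 0.00181
At α=0.1: p < α → reject H₀

reject H₀: yes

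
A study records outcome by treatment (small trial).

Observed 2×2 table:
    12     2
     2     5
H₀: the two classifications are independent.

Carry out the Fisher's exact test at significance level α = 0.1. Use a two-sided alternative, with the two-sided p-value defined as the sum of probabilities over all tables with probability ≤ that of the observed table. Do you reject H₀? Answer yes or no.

reject H₀: yes

Margins: r₁=14, r₂=7, c₁=14, c₂=7, n=21
p_obs = C(14,12)·C(7,2)/C(21,14); sum pmf over tables with pmf ≤ p_obs
p-value (two-sided) = 0.01729
At α=0.1: p < α → reject H₀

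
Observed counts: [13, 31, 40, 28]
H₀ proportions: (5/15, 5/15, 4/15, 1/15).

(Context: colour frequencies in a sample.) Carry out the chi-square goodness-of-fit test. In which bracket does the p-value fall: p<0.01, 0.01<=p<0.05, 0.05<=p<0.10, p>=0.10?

n = 112; E_i = n·p_i = [37.33, 37.33, 29.87, 7.47]
χ² = (13−37.33)²/37.33 + (31−37.33)²/37.33 + (40−29.87)²/29.87 + (28−7.47)²/7.47 = 76.8393
df = 3
p-value (upper-tail) = 0.00000
→ bracket: p<0.01

p-value bracket: p<0.01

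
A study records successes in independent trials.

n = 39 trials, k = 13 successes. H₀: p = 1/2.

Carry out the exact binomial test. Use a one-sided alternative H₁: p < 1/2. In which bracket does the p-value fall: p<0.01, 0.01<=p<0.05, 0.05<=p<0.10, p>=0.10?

p-value bracket: 0.01<=p<0.05

Exact binomial: n=39, k=13, p₀=1/2=0.5000
P(X≤13) from Σ C(n,i)·p₀^i·(1−p₀)^(n−i)
p-value (one-sided, H₁ less) = 0.02663
→ bracket: 0.01<=p<0.05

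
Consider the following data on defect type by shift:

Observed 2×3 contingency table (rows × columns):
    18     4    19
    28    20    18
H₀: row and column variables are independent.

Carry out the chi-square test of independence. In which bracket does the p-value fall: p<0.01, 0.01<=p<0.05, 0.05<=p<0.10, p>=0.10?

Row totals [41, 66], col totals [46, 24, 37], n=107
χ² = (18−17.63)²/17.63 + (4−9.20)²/9.20 + (19−14.18)²/14.18 + (28−28.37)²/28.37 + (20−14.80)²/14.80 + (18−22.82)²/22.82 = 7.4322
df = 2
p-value (upper-tail) = 0.02433
→ bracket: 0.01<=p<0.05

p-value bracket: 0.01<=p<0.05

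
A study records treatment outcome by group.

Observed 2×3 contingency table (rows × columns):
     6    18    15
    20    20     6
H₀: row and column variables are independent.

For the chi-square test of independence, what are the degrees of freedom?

df = (r−1)(c−1) = (2−1)·(3−1) = 2

degrees of freedom = 2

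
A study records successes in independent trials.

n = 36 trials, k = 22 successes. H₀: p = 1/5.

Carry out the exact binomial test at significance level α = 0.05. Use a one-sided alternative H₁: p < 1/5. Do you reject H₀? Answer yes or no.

reject H₀: no

Exact binomial: n=36, k=22, p₀=1/5=0.2000
P(X≤22) from Σ C(n,i)·p₀^i·(1−p₀)^(n−i)
p-value (one-sided, H₁ less) = 1.00000
At α=0.05: p ≥ α → fail to reject H₀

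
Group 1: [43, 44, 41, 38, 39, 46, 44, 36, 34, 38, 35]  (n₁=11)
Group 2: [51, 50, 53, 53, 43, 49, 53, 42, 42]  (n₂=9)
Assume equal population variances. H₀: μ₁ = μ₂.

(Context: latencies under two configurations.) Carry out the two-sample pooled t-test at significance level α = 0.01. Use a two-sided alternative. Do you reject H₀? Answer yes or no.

x̄₁=39.818, s₁=4.045, n₁=11
x̄₂=48.444, s₂=4.799, n₂=9
s_p² = [10·4.045² + 8·4.799²]/18 = 19.3255
SE = √(s_p²·(1/11+1/9)) = 1.9759
t = (39.818−48.444)/1.9759 = -4.3658
df = 18
p-value (two-sided) = 0.00037
At α=0.01: p < α → reject H₀

reject H₀: yes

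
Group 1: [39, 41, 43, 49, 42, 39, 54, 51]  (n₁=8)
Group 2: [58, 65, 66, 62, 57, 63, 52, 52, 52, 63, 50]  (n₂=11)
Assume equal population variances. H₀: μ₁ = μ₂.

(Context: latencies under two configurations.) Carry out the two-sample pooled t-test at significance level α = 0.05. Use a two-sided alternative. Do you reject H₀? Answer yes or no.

reject H₀: yes

x̄₁=44.750, s₁=5.776, n₁=8
x̄₂=58.182, s₂=5.930, n₂=11
s_p² = [7·5.776² + 10·5.930²]/17 = 34.4198
SE = √(s_p²·(1/8+1/11)) = 2.7261
t = (44.750−58.182)/2.7261 = -4.9271
df = 17
p-value (two-sided) = 0.00013
At α=0.05: p < α → reject H₀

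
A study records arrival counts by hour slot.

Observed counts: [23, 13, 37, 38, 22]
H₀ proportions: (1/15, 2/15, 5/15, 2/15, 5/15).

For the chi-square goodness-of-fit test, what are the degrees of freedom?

df = k − 1 = 5 − 1 = 4

degrees of freedom = 4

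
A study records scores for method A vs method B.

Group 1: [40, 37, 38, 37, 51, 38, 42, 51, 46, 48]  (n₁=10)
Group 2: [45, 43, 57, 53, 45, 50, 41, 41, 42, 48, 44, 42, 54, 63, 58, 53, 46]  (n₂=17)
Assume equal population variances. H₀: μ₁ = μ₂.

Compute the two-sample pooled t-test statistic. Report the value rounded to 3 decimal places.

test statistic = -2.253

x̄₁=42.800, s₁=5.712, n₁=10
x̄₂=48.529, s₂=6.728, n₂=17
s_p² = [9·5.712² + 16·6.728²]/25 = 40.7134
SE = √(s_p²·(1/10+1/17)) = 2.5429
t = (42.800−48.529)/2.5429 = -2.2531
df = 25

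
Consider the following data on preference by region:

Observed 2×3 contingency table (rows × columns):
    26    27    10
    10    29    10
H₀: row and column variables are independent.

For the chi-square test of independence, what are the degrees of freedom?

degrees of freedom = 2

df = (r−1)(c−1) = (2−1)·(3−1) = 2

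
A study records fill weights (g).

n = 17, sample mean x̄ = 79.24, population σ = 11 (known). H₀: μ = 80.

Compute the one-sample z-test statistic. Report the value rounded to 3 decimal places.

SE = σ/√n = 11/√17 = 2.6679
z = (x̄−μ₀)/SE = (79.24−80)/2.6679 = -0.2849

test statistic = -0.285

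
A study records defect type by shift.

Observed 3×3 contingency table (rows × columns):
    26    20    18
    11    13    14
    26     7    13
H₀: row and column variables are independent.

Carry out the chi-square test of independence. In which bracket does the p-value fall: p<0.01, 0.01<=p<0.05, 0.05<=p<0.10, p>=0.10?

Row totals [64, 38, 46], col totals [63, 40, 45], n=148
χ² = (26−27.24)²/27.24 + (20−17.30)²/17.30 + (18−19.46)²/19.46 + (11−16.18)²/16.18 + (13−10.27)²/10.27 + (14−11.55)²/11.55 + (26−19.58)²/19.58 + (7−12.43)²/12.43 + (13−13.99)²/13.99 = 8.0354
df = 4
p-value (upper-tail) = 0.09029
→ bracket: 0.05<=p<0.10

p-value bracket: 0.05<=p<0.10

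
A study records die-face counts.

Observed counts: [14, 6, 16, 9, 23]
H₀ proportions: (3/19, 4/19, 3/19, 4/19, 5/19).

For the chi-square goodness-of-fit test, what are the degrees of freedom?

degrees of freedom = 4

df = k − 1 = 5 − 1 = 4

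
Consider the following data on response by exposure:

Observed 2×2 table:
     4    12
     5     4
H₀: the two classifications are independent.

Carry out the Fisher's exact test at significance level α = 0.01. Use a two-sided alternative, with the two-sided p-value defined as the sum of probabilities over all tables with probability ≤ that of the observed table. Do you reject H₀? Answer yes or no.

reject H₀: no

Margins: r₁=16, r₂=9, c₁=9, c₂=16, n=25
p_obs = C(16,4)·C(9,5)/C(25,9); sum pmf over tables with pmf ≤ p_obs
p-value (two-sided) = 0.19976
At α=0.01: p ≥ α → fail to reject H₀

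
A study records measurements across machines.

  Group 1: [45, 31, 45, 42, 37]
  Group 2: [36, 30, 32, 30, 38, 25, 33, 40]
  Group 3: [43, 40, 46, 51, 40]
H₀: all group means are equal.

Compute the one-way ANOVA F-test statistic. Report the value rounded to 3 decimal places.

Group means [40.00, 33.00, 44.00], grand mean 38.000
SSB = Σnᵢ(x̄ᵢ−x̄)² = 400.000; SSW = ΣΣ(x−x̄ᵢ)² = 396.000
MSB = 400.000/2 = 200.0000; MSW = 396.000/15 = 26.4000
F = MSB/MSW = 7.5758
df = (2, 15)

test statistic = 7.576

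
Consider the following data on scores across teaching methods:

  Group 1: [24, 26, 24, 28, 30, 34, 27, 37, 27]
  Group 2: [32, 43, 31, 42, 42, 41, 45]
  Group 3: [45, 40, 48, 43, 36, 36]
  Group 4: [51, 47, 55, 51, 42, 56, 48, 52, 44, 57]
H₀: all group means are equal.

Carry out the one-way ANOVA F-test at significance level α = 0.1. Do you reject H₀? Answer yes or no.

Group means [28.56, 39.43, 41.33, 50.30], grand mean 40.125
SSB = Σnᵢ(x̄ᵢ−x̄)² = 2252.130; SSW = ΣΣ(x−x̄ᵢ)² = 689.370
MSB = 2252.130/3 = 750.7101; MSW = 689.370/28 = 24.6204
F = MSB/MSW = 30.4914
df = (3, 28)
p-value (upper-tail) = 0.00000
At α=0.1: p < α → reject H₀

reject H₀: yes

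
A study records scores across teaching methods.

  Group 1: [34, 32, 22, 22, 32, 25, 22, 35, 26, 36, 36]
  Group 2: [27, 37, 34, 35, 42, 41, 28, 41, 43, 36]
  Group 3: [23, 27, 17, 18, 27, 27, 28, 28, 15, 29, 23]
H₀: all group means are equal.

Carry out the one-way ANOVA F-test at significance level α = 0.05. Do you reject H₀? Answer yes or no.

reject H₀: yes

Group means [29.27, 36.40, 23.82], grand mean 29.625
SSB = Σnᵢ(x̄ᵢ−x̄)² = 831.282; SSW = ΣΣ(x−x̄ᵢ)² = 884.218
MSB = 831.282/2 = 415.6409; MSW = 884.218/29 = 30.4903
F = MSB/MSW = 13.6319
df = (2, 29)
p-value (upper-tail) = 0.00007
At α=0.05: p < α → reject H₀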